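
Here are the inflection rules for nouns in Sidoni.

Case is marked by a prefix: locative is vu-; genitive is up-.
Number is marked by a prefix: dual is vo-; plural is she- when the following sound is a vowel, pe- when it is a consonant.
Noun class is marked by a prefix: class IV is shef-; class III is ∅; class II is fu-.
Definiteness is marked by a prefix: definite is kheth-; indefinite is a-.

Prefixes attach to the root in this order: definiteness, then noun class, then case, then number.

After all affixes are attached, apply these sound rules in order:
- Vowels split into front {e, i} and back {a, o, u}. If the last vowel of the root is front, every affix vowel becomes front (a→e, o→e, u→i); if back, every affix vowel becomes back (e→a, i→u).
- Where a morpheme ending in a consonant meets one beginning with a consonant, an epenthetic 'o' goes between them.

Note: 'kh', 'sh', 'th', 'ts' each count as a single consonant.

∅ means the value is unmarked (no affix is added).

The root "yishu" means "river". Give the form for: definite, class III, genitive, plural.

shaupokhathoyishu

Attach definiteness definite kheth- → khethyishu.
noun class = class III: zero marking, form stays khethyishu.
Attach case genitive up- → upkhethyishu.
Attach number plural she- (before vowel 'u') → sheupkhethyishu.
Apply vowel harmony: sheupkhethyishu → shaupkhathyishu.
Apply epenthesis: shaupkhathyishu → shaupokhathoyishu.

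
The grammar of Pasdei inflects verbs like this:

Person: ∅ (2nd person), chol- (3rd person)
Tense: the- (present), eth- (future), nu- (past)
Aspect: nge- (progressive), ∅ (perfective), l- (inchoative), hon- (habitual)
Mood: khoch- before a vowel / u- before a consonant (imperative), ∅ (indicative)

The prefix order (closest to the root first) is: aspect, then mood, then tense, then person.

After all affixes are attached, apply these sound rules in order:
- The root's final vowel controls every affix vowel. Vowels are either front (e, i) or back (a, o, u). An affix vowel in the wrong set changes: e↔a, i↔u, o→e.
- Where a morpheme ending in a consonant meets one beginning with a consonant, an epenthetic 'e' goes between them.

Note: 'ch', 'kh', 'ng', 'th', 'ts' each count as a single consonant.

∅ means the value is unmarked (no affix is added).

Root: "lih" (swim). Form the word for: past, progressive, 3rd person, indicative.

cheleningelih

Attach aspect progressive nge- → ngelih.
mood = indicative: zero marking, form stays ngelih.
Attach tense past nu- → nungelih.
Attach person 3rd person chol- → cholnungelih.
Apply vowel harmony: cholnungelih → chelningelih.
Apply epenthesis: chelningelih → cheleningelih.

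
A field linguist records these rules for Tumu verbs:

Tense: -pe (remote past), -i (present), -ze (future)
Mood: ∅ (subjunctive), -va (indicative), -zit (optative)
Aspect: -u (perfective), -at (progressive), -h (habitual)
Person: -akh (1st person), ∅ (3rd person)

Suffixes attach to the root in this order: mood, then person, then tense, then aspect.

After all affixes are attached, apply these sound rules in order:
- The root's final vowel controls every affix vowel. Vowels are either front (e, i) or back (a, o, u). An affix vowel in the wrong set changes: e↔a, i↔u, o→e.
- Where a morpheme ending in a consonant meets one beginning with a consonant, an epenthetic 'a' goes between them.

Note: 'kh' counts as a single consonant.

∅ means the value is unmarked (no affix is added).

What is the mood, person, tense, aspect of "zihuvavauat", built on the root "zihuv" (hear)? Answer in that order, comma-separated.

Segment: zihuv-va-i-at.
mood: -va → indicative.
person: ∅ → 3rd person.
tense: -i → present.
aspect: -at → progressive.

indicative, 3rd person, present, progressive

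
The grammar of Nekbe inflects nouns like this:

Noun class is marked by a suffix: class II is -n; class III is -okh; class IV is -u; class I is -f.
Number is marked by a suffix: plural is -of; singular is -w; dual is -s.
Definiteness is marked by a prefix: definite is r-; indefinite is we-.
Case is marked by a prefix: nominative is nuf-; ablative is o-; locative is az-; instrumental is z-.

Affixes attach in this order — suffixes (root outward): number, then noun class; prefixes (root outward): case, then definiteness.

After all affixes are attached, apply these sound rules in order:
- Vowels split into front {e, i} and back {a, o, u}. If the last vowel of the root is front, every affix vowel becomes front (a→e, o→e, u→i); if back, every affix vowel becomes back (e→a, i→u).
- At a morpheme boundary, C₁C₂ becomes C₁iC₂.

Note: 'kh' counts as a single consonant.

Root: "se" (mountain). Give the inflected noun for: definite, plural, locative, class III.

reziseefekh

Attach number plural -of → seof.
Attach case locative az- → azseof.
Attach noun class class III -okh → azseofokh.
Attach definiteness definite r- → razseofokh.
Apply vowel harmony: razseofokh → rezseefekh.
Apply epenthesis: rezseefekh → reziseefekh.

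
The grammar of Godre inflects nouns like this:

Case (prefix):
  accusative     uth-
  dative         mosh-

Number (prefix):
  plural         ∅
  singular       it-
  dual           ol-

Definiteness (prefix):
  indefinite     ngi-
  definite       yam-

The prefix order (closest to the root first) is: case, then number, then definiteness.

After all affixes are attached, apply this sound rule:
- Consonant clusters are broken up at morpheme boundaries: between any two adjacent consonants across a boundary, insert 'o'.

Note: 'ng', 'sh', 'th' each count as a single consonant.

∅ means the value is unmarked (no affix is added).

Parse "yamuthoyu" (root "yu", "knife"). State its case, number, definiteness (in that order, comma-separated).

accusative, plural, definite

Segment: yam-uth-yu.
case: uth- → accusative.
number: ∅ → plural.
definiteness: yam- → definite.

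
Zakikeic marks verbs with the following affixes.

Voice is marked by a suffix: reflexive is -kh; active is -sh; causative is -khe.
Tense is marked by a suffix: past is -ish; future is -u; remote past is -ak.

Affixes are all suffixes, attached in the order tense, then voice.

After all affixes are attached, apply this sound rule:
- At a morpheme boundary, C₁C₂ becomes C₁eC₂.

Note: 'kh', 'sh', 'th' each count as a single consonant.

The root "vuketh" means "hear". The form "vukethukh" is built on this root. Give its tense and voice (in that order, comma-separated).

future, reflexive

Segment: vuketh-u-kh.
tense: -u → future.
voice: -kh → reflexive.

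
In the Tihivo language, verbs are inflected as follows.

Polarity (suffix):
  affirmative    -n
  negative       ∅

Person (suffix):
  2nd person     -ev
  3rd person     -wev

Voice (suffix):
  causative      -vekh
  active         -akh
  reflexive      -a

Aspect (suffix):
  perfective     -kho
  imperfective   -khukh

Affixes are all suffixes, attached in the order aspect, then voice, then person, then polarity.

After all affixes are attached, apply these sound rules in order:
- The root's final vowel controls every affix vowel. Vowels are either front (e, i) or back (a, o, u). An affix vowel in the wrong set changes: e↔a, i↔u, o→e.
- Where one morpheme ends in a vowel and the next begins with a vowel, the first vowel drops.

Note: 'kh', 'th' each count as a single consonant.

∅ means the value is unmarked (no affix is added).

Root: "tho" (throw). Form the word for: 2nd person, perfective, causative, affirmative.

Attach aspect perfective -kho → thokho.
Attach voice causative -vekh → thokhovekh.
Attach person 2nd person -ev → thokhovekhev.
Attach polarity affirmative -n → thokhovekhevn.
Apply vowel harmony: thokhovekhevn → thokhovakhavn.
Vowel deletion: no change.

thokhovakhavn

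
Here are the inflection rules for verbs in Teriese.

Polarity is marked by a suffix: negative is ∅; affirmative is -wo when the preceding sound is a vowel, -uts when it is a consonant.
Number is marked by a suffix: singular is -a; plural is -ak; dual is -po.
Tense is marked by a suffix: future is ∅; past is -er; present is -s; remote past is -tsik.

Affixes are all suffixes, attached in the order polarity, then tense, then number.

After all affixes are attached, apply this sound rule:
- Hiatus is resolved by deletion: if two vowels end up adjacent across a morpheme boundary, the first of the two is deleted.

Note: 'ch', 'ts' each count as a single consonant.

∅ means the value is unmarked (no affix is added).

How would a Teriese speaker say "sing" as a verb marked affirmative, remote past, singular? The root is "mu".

Attach polarity affirmative -wo (after vowel 'u') → muwo.
Attach tense remote past -tsik → muwotsik.
Attach number singular -a → muwotsika.
Vowel deletion: no change.

muwotsika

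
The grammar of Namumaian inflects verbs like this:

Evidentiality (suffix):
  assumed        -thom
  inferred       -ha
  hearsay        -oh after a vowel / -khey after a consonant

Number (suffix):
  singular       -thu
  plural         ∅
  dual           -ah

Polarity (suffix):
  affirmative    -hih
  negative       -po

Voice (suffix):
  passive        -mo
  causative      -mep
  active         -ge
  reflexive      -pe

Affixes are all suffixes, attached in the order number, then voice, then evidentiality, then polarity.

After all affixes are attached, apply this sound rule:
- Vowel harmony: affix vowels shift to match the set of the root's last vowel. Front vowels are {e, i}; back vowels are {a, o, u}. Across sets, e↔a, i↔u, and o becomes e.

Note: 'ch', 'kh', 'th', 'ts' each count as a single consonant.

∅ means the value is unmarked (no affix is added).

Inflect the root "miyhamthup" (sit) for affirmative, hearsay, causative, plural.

miyhamthupmapkhayhuh

number = plural: zero marking, form stays miyhamthup.
Attach voice causative -mep → miyhamthupmep.
Attach evidentiality hearsay -khey (after consonant 'p') → miyhamthupmepkhey.
Attach polarity affirmative -hih → miyhamthupmepkheyhih.
Apply vowel harmony: miyhamthupmepkheyhih → miyhamthupmapkhayhuh.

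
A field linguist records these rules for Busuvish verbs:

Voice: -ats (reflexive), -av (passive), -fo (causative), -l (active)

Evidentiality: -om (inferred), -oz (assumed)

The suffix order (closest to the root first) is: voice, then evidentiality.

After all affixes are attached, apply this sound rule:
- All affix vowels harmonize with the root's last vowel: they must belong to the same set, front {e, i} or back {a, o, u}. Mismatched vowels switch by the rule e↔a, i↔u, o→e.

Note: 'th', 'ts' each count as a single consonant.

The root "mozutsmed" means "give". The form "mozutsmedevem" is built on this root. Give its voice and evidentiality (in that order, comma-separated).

passive, inferred

Segment: mozutsmed-av-om.
voice: -av → passive.
evidentiality: -om → inferred.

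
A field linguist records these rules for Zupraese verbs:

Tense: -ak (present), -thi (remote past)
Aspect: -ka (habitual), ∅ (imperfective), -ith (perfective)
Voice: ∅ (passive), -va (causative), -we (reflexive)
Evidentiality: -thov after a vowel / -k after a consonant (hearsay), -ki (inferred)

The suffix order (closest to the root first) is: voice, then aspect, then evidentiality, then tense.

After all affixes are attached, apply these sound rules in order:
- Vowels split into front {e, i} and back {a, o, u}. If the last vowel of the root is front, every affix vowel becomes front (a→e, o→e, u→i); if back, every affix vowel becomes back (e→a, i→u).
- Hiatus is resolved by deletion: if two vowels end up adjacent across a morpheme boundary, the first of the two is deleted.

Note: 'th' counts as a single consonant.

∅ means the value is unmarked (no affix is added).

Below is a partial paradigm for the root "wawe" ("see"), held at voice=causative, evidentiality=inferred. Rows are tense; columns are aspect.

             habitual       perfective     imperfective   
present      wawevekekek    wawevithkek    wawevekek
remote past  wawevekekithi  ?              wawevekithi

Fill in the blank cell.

wawevithkithi

Attach voice causative -va → waweva.
Attach aspect perfective -ith → wawevaith.
Attach evidentiality inferred -ki → wawevaithki.
Attach tense remote past -thi → wawevaithkithi.
Apply vowel harmony: wawevaithkithi → waweveithkithi.
Apply vowel deletion: waweveithkithi → wawevithkithi.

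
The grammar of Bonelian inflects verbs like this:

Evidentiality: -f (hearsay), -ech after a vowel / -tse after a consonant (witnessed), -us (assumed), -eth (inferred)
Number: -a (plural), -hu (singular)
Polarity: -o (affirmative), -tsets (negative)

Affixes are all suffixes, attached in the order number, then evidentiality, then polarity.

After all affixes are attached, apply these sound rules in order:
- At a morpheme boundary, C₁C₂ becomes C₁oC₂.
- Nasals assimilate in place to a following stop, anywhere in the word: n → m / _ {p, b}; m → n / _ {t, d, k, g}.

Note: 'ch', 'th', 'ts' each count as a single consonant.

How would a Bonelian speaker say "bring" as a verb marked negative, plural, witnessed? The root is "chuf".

chufaechotsets

Attach number plural -a → chufa.
Attach evidentiality witnessed -ech (after vowel 'a') → chufaech.
Attach polarity negative -tsets → chufaechtsets.
Apply epenthesis: chufaechtsets → chufaechotsets.
Nasal assimilation: no change.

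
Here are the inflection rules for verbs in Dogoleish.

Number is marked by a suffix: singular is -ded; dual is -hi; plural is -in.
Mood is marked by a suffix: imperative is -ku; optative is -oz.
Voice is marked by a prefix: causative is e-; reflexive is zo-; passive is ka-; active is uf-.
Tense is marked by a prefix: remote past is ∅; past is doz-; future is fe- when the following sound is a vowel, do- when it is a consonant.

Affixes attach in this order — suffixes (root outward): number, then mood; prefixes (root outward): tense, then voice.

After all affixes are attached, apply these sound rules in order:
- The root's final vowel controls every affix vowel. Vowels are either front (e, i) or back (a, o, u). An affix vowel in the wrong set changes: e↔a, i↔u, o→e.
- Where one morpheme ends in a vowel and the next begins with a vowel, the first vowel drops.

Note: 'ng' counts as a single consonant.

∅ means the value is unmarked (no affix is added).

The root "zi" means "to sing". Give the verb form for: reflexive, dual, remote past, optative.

zezihez

tense = remote past: zero marking, form stays zi.
Attach voice reflexive zo- → zozi.
Attach number dual -hi → zozihi.
Attach mood optative -oz → zozihioz.
Apply vowel harmony: zozihioz → zezihiez.
Apply vowel deletion: zezihiez → zezihez.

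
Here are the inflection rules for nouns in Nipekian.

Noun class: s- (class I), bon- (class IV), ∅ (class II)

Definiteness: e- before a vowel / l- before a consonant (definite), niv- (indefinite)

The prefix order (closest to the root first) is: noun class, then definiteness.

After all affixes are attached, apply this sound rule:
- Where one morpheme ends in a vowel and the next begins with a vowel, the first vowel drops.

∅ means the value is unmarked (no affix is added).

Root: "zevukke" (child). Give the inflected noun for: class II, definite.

noun class = class II: zero marking, form stays zevukke.
Attach definiteness definite l- (before consonant 'z') → lzevukke.
Vowel deletion: no change.

lzevukke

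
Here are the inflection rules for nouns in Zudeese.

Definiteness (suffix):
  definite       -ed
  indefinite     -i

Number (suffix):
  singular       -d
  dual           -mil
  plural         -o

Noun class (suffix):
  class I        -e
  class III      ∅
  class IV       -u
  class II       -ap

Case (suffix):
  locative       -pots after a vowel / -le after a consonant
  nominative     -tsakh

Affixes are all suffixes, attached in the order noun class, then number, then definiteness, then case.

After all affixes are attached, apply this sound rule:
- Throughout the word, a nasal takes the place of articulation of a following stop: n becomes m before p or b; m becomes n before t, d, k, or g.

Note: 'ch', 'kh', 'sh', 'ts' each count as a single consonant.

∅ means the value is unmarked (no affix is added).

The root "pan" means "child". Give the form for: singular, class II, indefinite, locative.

panapdipots

Attach noun class class II -ap → panap.
Attach number singular -d → panapd.
Attach definiteness indefinite -i → panapdi.
Attach case locative -pots (after vowel 'i') → panapdipots.
Nasal assimilation: no change.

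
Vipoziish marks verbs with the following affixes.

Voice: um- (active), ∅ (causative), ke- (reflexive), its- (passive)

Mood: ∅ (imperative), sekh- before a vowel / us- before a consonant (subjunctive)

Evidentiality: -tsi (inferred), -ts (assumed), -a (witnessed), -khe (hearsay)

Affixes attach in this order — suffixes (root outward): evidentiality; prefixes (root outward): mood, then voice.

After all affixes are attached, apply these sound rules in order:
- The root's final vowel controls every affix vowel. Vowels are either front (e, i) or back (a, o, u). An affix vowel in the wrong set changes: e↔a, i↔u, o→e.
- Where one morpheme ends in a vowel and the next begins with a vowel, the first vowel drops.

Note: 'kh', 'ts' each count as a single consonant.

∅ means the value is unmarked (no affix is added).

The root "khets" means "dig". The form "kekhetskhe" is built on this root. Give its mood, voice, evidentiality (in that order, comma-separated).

Segment: ke-khets-khe.
mood: ∅ → imperative.
voice: ke- → reflexive.
evidentiality: -khe → hearsay.

imperative, reflexive, hearsay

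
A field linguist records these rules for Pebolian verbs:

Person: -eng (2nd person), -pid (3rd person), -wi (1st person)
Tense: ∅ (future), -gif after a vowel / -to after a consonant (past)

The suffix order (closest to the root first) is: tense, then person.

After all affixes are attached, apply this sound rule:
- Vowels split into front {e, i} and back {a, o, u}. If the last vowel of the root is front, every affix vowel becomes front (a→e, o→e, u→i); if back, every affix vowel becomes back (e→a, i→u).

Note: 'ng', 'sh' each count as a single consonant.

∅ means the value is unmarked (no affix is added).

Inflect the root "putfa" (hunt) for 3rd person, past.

Attach tense past -gif (after vowel 'a') → putfagif.
Attach person 3rd person -pid → putfagifpid.
Apply vowel harmony: putfagifpid → putfagufpud.

putfagufpud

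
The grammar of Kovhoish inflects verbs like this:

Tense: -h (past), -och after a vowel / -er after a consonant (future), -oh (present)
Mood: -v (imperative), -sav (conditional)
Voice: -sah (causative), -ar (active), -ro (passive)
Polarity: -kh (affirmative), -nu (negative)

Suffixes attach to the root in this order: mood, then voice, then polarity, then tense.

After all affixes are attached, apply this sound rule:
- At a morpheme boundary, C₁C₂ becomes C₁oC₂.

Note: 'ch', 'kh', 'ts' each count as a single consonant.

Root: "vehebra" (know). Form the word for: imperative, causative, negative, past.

vehebravosahonuh

Attach mood imperative -v → vehebrav.
Attach voice causative -sah → vehebravsah.
Attach polarity negative -nu → vehebravsahnu.
Attach tense past -h → vehebravsahnuh.
Apply epenthesis: vehebravsahnuh → vehebravosahonuh.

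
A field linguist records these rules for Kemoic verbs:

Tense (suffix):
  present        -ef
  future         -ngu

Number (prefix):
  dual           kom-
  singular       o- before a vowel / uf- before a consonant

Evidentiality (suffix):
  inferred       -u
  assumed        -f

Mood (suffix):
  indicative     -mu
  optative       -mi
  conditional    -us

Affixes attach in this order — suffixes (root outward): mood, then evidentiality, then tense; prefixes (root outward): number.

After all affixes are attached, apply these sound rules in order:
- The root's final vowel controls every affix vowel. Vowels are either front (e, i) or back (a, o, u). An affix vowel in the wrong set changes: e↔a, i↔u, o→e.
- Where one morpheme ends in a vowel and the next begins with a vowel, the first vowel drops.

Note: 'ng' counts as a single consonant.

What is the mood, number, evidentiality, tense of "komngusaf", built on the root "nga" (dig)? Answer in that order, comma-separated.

Segment: kom-nga-us-u-ef.
mood: -us → conditional.
number: kom- → dual.
evidentiality: -u → inferred.
tense: -ef → present.

conditional, dual, inferred, present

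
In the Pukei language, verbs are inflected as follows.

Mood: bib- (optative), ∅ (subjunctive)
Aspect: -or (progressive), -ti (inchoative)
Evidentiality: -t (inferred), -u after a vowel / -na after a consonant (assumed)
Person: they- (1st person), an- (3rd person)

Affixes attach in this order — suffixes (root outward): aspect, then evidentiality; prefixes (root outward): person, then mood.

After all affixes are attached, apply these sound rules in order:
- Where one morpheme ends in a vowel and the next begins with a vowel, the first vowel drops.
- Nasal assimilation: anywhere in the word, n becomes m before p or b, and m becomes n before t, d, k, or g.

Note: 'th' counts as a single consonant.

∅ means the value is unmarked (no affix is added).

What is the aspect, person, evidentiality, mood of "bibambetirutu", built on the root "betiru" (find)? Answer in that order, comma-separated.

Segment: bib-an-betiru-ti-u.
aspect: -ti → inchoative.
person: an- → 3rd person.
evidentiality: -u/na → assumed.
mood: bib- → optative.

inchoative, 3rd person, assumed, optative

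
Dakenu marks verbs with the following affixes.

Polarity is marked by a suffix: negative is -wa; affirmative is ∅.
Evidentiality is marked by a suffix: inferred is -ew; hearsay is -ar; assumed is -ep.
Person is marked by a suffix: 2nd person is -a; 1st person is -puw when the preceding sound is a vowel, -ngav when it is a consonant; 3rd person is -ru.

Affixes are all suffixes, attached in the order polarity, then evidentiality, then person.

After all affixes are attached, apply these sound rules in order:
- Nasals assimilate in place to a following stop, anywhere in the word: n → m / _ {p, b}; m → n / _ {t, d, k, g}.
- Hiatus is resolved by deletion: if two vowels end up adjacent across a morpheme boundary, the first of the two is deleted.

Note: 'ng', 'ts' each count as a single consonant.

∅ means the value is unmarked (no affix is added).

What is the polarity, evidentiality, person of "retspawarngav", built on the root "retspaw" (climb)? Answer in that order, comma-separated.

Segment: retspaw-ar-ngav.
polarity: ∅ → affirmative.
evidentiality: -ar → hearsay.
person: -puw/ngav → 1st person.

affirmative, hearsay, 1st person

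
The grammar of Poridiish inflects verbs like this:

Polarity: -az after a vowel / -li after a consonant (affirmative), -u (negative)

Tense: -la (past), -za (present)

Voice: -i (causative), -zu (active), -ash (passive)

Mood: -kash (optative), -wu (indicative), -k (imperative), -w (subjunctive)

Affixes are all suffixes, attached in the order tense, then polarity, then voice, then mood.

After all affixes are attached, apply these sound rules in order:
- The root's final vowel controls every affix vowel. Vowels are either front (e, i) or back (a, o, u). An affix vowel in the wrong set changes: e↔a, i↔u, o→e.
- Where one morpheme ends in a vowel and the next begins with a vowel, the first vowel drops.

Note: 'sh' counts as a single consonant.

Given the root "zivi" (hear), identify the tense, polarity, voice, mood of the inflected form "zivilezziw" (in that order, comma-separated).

Segment: zivi-la-az-zu-w.
tense: -la → past.
polarity: -az/li → affirmative.
voice: -zu → active.
mood: -w → subjunctive.

past, affirmative, active, subjunctive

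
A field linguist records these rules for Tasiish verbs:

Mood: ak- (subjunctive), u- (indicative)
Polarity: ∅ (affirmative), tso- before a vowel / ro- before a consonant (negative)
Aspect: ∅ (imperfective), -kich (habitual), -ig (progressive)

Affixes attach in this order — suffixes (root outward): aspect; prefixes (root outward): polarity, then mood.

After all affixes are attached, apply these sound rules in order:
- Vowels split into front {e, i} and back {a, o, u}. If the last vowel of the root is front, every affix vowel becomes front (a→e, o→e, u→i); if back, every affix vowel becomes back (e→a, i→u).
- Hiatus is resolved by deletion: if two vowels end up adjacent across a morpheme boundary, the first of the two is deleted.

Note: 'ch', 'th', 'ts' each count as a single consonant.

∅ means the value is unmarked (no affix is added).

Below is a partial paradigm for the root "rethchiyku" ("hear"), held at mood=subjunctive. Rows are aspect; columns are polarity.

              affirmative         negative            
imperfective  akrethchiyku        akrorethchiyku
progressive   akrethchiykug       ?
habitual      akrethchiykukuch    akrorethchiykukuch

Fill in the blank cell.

akrorethchiykug

Attach aspect progressive -ig → rethchiykuig.
Attach polarity negative ro- (before consonant 'r') → rorethchiykuig.
Attach mood subjunctive ak- → akrorethchiykuig.
Apply vowel harmony: akrorethchiykuig → akrorethchiykuug.
Apply vowel deletion: akrorethchiykuug → akrorethchiykug.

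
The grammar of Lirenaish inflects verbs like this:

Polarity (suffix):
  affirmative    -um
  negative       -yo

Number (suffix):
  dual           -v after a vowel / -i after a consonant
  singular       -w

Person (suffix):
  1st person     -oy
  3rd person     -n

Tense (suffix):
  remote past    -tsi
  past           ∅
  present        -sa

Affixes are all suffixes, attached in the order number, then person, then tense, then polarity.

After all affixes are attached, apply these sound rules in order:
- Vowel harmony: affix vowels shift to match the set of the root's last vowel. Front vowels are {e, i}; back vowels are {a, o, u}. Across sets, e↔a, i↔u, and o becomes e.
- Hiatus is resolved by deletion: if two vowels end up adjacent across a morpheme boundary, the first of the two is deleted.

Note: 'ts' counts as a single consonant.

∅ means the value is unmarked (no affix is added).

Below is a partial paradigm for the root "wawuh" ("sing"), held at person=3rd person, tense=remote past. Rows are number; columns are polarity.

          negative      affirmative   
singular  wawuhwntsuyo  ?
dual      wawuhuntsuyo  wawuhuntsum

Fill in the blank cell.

Attach number singular -w → wawuhw.
Attach person 3rd person -n → wawuhwn.
Attach tense remote past -tsi → wawuhwntsi.
Attach polarity affirmative -um → wawuhwntsium.
Apply vowel harmony: wawuhwntsium → wawuhwntsuum.
Apply vowel deletion: wawuhwntsuum → wawuhwntsum.

wawuhwntsum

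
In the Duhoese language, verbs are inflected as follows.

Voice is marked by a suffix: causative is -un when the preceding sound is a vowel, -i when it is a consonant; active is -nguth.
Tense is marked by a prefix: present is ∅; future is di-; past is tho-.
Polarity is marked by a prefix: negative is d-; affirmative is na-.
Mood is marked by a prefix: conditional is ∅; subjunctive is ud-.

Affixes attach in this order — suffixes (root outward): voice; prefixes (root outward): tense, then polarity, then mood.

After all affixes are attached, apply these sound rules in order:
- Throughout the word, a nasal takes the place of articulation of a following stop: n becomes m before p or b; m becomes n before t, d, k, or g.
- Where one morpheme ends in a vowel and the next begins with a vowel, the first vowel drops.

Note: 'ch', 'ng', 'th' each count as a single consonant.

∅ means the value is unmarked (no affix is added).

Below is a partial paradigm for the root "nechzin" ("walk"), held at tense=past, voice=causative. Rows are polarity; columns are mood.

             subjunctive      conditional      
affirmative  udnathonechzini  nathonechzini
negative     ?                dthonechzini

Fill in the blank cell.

Attach tense past tho- → thonechzin.
Attach polarity negative d- → dthonechzin.
Attach mood subjunctive ud- → uddthonechzin.
Attach voice causative -i (after consonant 'n') → uddthonechzini.
Nasal assimilation: no change.
Vowel deletion: no change.

uddthonechzini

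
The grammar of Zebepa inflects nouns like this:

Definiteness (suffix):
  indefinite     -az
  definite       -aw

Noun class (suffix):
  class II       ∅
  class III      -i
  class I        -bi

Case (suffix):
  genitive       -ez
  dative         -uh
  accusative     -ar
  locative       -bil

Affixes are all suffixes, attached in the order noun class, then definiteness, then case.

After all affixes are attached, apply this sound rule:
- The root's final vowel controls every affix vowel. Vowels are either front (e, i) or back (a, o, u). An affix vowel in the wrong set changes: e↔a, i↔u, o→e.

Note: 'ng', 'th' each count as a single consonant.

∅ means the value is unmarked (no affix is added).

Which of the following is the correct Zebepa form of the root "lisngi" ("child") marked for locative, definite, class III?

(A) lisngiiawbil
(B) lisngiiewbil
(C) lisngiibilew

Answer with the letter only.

B

Attach noun class class III -i → lisngii.
Attach definiteness definite -aw → lisngiiaw.
Attach case locative -bil → lisngiiawbil.
Apply vowel harmony: lisngiiawbil → lisngiiewbil.
So the correct form is lisngiiewbil, option (B).
(C) lisngiibilew is wrong: it has the affixes in the wrong order.
(A) lisngiiawbil is wrong: it fails to apply the sound rule(s).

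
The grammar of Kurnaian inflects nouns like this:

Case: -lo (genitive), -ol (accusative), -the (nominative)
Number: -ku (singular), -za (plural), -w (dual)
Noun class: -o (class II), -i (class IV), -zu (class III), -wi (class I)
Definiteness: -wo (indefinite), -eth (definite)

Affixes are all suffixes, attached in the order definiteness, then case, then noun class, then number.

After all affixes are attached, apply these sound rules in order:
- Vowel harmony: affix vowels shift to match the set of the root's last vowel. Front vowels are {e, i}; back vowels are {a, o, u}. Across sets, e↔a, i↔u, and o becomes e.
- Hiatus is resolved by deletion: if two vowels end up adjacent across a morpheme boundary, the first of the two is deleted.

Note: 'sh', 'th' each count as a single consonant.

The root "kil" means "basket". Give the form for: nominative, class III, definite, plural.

Attach definiteness definite -eth → kileth.
Attach case nominative -the → kileththe.
Attach noun class class III -zu → kileththezu.
Attach number plural -za → kileththezuza.
Apply vowel harmony: kileththezuza → kileththezize.
Vowel deletion: no change.

kileththezize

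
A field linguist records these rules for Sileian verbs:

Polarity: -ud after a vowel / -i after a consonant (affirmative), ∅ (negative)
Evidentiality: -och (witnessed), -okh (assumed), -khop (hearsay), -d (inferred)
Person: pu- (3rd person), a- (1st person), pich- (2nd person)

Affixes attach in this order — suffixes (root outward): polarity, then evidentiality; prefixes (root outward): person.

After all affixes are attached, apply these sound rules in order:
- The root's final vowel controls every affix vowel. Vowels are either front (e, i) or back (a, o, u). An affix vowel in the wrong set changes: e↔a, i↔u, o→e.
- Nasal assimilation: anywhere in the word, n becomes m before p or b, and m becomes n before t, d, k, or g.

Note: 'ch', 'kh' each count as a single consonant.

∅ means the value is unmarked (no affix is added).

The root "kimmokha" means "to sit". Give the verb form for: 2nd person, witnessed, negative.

puchkimmokhaoch

polarity = negative: zero marking, form stays kimmokha.
Attach evidentiality witnessed -och → kimmokhaoch.
Attach person 2nd person pich- → pichkimmokhaoch.
Apply vowel harmony: pichkimmokhaoch → puchkimmokhaoch.
Nasal assimilation: no change.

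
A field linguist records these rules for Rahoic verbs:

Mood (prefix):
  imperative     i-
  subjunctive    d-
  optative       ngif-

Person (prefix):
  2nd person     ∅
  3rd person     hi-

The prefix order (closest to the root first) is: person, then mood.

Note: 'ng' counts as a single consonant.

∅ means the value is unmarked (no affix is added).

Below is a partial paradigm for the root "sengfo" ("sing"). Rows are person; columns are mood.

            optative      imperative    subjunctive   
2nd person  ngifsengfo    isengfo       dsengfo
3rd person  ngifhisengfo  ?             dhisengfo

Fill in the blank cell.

Attach person 3rd person hi- → hisengfo.
Attach mood imperative i- → ihisengfo.

ihisengfo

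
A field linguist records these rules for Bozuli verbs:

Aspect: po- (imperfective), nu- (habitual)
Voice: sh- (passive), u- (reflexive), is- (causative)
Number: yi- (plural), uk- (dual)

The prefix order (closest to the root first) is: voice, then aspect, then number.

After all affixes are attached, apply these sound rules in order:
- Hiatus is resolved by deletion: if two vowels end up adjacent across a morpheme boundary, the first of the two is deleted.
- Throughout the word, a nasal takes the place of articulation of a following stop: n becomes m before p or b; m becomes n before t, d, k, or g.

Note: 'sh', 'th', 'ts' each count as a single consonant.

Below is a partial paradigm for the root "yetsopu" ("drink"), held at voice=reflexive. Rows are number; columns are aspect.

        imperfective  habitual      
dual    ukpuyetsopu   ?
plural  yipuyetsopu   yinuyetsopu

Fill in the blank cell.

Attach voice reflexive u- → uyetsopu.
Attach aspect habitual nu- → nuuyetsopu.
Attach number dual uk- → uknuuyetsopu.
Apply vowel deletion: uknuuyetsopu → uknuyetsopu.
Nasal assimilation: no change.

uknuyetsopu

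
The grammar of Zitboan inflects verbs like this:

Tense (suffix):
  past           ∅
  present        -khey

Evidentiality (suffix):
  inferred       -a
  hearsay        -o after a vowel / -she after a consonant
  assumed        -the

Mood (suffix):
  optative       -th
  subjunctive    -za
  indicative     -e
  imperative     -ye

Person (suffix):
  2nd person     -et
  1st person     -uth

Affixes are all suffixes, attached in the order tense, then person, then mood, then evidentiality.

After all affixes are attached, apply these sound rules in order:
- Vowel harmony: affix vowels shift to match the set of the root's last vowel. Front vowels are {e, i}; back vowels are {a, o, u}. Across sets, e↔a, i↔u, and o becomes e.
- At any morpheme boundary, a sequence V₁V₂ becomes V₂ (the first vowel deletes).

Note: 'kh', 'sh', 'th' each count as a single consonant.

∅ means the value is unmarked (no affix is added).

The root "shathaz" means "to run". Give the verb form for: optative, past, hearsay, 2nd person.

shathazatthsha

tense = past: zero marking, form stays shathaz.
Attach person 2nd person -et → shathazet.
Attach mood optative -th → shathazetth.
Attach evidentiality hearsay -she (after consonant 'th') → shathazetthshe.
Apply vowel harmony: shathazetthshe → shathazatthsha.
Vowel deletion: no change.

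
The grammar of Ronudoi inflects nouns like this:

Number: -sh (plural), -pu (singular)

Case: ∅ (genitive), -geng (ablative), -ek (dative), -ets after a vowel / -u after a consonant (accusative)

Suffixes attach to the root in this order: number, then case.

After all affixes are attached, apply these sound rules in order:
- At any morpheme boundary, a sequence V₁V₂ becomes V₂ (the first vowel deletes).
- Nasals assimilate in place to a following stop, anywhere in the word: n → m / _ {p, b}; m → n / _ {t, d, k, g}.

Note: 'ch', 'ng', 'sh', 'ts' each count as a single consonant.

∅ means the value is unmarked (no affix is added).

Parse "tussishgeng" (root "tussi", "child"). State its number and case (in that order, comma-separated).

Segment: tussi-sh-geng.
number: -sh → plural.
case: -geng → ablative.

plural, ablative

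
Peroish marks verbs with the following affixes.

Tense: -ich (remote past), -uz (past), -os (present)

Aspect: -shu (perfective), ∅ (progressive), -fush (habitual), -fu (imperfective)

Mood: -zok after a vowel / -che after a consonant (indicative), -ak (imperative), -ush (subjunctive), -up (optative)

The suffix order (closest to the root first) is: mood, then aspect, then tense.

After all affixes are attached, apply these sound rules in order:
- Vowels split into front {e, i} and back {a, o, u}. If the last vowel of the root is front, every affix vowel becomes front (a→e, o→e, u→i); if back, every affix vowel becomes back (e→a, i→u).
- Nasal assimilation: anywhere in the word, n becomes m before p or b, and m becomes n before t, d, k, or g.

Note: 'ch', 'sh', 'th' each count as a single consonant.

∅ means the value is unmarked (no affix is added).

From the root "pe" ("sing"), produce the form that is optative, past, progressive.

Attach mood optative -up → peup.
aspect = progressive: zero marking, form stays peup.
Attach tense past -uz → peupuz.
Apply vowel harmony: peupuz → peipiz.
Nasal assimilation: no change.

peipiz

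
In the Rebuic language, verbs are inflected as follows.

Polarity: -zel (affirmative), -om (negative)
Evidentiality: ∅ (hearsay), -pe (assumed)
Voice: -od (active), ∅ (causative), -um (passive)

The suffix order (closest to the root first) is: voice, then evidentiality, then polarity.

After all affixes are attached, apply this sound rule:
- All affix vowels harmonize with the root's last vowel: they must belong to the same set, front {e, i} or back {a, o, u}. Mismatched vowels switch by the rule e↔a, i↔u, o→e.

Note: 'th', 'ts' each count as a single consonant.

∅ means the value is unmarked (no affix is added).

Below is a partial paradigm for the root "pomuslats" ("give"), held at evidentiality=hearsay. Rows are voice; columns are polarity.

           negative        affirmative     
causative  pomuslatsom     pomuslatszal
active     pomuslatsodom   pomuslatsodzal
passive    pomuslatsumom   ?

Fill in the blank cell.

pomuslatsumzal

Attach voice passive -um → pomuslatsum.
evidentiality = hearsay: zero marking, form stays pomuslatsum.
Attach polarity affirmative -zel → pomuslatsumzel.
Apply vowel harmony: pomuslatsumzel → pomuslatsumzal.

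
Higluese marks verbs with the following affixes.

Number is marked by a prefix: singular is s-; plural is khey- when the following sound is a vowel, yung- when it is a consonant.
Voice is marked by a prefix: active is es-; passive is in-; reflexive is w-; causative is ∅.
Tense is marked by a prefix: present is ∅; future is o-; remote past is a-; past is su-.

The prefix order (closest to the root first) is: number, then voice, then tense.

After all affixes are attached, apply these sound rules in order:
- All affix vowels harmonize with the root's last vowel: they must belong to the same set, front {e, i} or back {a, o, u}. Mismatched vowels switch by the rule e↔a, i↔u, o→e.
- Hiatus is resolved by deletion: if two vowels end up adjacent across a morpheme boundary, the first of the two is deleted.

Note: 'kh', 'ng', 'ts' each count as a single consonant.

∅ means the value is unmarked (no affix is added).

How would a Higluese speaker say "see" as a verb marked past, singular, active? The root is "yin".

Attach number singular s- → syin.
Attach voice active es- → essyin.
Attach tense past su- → suessyin.
Apply vowel harmony: suessyin → siessyin.
Apply vowel deletion: siessyin → sessyin.

sessyin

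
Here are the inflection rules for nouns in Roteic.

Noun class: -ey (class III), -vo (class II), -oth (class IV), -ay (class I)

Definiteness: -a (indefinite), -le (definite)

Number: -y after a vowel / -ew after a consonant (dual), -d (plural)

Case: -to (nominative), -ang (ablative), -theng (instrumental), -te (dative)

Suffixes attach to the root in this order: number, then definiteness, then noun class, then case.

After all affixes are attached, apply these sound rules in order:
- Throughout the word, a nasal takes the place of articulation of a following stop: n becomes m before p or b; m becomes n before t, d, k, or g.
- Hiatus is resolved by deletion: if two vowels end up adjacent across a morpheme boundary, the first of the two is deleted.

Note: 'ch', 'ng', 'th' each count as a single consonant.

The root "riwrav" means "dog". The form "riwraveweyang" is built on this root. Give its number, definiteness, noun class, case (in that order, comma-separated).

dual, indefinite, class III, ablative

Segment: riwrav-ew-a-ey-ang.
number: -y/ew → dual.
definiteness: -a → indefinite.
noun class: -ey → class III.
case: -ang → ablative.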